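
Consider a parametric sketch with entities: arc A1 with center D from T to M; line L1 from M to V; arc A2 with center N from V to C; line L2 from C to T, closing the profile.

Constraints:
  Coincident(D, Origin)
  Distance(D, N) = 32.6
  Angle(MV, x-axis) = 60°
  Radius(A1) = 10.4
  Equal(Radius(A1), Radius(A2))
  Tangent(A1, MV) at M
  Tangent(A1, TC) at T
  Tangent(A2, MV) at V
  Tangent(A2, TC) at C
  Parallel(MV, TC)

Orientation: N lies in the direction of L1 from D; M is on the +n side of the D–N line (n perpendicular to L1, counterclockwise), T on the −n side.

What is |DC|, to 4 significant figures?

34.22

The slot axis is L1's direction at 60.0°, so u = (cos 60.0°, sin 60.0°) = (0.5000, 0.8660) and n = (−sin 60.0°, cos 60.0°) = (-0.8660, 0.5000). D is at the origin and N lies 32.6 along u from D, so N = 32.6·u = (16.30, 28.23). Tangency of A1 to both parallel lines with radius 10.4 puts M and T at D ± 10.4·n: M = (-9.007, 5.200), T = (9.007, -5.200). Equal radii place V and C the same way about N: V = N + 10.4·n = (7.293, 33.43), C = N − 10.4·n = (25.31, 23.03). Then |DC| = |C − D| = 34.22.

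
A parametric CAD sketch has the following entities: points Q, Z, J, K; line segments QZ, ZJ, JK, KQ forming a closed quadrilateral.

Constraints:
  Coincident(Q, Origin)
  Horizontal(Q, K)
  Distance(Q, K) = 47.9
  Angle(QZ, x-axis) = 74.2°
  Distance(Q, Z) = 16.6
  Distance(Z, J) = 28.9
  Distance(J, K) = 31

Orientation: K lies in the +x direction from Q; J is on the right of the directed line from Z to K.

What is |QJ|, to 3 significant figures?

20.6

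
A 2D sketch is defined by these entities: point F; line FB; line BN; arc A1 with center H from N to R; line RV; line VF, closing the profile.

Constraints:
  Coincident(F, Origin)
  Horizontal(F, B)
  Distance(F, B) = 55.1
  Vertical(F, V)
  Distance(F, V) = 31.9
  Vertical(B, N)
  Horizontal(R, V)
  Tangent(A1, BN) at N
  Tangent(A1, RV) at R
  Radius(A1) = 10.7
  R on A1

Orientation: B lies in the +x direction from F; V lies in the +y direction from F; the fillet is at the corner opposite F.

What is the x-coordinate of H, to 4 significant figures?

44.40

F is at the origin; FB is horizontal with |FB| = 55.1 and B on the +x side, so B = (55.10, 0.000). F and V share the same x with |FV| = 31.9 and V on the +y side, so V = (0.000, 31.90). The virtual corner opposite F is at (55.10, 31.90). The tangent condition forces HN to be normal to BN and tangency of A1 to RV means the radius HR is perpendicular to RV, with radius 10.7, so the center H sits 10.7 in from both sides at H = (44.40, 21.20). So H.x = 44.40.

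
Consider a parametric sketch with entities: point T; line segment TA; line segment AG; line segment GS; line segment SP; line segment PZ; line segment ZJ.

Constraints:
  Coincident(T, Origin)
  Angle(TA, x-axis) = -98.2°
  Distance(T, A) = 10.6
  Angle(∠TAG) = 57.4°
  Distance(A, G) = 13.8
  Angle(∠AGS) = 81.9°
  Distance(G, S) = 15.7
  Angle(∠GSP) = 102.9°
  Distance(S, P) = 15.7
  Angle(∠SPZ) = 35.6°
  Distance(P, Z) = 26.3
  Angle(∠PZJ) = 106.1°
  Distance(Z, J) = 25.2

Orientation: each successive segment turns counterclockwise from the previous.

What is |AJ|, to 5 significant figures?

39.448

∠SPZ = 35.6° gives PZ at -16.000° from the x-axis; with |PZ| = 26.3, Z = (13.111, -4.0654). ∠PZJ = 106.1° gives ZJ at 57.900° from the x-axis; with |ZJ| = 25.2, J = (26.502, 17.282). Then |AJ| = |J − A| = 39.448.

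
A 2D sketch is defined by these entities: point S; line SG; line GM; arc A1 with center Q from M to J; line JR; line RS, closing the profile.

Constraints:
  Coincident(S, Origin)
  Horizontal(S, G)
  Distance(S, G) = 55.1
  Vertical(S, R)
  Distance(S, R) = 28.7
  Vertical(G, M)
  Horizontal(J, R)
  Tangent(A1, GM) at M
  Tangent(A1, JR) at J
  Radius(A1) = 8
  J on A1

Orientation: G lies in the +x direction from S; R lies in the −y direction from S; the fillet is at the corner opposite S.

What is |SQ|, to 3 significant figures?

51.4

S is at the origin; SG is horizontal with |SG| = 55.1 and G on the +x side, so G = (55.1, 0.00). S and R share the same x with |SR| = 28.7 and R on the −y side, so R = (0.00, -28.7). The virtual corner opposite S is at (55.1, -28.7). Tangency of A1 to GM means the radius QM is perpendicular to GM and the tangent condition forces QJ to be normal to JR, with radius 8.0, so the center Q sits 8.0 in from both sides at Q = (47.1, -20.7). Then |SQ| = |Q − S| = 51.4.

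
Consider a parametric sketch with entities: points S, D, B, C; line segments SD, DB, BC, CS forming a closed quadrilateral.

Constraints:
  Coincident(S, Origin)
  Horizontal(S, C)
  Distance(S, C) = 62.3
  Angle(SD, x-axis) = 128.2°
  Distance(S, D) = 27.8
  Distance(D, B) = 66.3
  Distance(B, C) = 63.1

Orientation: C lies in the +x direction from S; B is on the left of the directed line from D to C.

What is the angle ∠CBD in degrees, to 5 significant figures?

79.108°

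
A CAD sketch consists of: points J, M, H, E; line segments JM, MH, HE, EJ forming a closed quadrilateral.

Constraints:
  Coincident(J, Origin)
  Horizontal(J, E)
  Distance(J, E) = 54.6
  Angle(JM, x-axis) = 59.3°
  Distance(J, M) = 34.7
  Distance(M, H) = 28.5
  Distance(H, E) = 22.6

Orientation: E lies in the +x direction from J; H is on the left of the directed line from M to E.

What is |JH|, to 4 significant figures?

48.94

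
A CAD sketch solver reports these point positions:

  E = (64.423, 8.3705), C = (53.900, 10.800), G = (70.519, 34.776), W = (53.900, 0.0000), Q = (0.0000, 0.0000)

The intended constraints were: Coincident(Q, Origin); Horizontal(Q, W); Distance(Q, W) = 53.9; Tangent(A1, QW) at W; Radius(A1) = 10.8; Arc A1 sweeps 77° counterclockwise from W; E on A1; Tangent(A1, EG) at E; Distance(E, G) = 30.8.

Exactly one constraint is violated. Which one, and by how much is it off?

Distance(E, G) = 30.8 — off by 3.70.

Q = (0.00, 0.00) ✓; Q.y = 0.00, W.y = 0.00 ✓; |QW| = 53.90 ✓; ∠(CW, WQ) = 90.00° ✓; |CW| = 10.80 ✓; bearing(C→E) − bearing(C→W) = 77.00° ✓; |CE| = 10.80 ✓; ∠(CE, EG) = 90.00° ✓; |EG| = 27.10 ✗.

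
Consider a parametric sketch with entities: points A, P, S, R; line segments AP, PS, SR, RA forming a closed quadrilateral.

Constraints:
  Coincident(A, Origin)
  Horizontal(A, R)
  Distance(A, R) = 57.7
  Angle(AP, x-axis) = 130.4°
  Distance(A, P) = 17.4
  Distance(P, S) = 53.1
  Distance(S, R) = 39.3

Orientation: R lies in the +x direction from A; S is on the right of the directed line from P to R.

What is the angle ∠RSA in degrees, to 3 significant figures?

100°

Checks: |PS| = 53.10 ✓; |SR| = 39.30 ✓.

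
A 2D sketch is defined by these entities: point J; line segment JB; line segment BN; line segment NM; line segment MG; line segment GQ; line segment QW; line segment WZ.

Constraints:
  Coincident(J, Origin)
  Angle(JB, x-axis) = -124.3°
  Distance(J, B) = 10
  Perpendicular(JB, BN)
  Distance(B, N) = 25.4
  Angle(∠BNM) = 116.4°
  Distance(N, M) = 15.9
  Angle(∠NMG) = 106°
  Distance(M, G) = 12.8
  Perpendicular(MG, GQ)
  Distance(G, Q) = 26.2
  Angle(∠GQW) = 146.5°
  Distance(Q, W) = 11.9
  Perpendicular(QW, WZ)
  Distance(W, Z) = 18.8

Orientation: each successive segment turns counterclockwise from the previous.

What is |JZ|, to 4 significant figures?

30.57

J is at the origin; JB runs at -124.3° with length 10.0, so B = (-5.635, -8.261). JB ⟂ BN, so BN runs at -34.30°; with |BN| = 25.4, N = (15.35, -22.57). ∠BNM = 116.4° gives NM at 29.30° from the x-axis; with |NM| = 15.9, M = (29.21, -14.79). ∠NMG = 106.0° gives MG at 103.3° from the x-axis; with |MG| = 12.8, G = (26.27, -2.337). The perpendicularity gives GQ at right angles to MG, so GQ runs at -166.7°; with |GQ| = 26.2, Q = (0.7716, -8.364). ∠GQW = 146.5° gives QW at -133.2° from the x-axis; with |QW| = 11.9, W = (-7.374, -17.04). QW is perpendicular to WZ, so WZ runs at -43.20°; with |WZ| = 18.8, Z = (6.330, -29.91). Then |JZ| = |Z − J| = 30.57.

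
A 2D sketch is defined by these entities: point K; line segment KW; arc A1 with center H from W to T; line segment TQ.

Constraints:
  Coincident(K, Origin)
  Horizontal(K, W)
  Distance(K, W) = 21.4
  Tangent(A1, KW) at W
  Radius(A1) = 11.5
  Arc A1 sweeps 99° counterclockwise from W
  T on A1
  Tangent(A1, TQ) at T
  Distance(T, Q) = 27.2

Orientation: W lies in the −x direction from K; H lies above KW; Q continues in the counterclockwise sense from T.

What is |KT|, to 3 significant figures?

16.7

A1 meets KW tangentially, so HW is at right angles to KW, so H = W + (0, 11.5) = (-21.4, 11.5). On A1, W sits at bearing -90° from H; a 99° counterclockwise sweep puts T at bearing 9°, so T = H + 11.5·(cos 9°, sin 9°) = (-10.0, 13.3). Then |KT| = |T − K| = 16.7.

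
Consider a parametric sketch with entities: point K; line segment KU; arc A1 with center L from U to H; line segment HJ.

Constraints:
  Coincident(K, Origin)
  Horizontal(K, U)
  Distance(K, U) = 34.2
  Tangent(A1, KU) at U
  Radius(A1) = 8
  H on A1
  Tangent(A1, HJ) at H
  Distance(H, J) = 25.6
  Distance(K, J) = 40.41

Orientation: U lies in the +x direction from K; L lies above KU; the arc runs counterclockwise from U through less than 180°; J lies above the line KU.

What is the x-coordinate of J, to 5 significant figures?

23.744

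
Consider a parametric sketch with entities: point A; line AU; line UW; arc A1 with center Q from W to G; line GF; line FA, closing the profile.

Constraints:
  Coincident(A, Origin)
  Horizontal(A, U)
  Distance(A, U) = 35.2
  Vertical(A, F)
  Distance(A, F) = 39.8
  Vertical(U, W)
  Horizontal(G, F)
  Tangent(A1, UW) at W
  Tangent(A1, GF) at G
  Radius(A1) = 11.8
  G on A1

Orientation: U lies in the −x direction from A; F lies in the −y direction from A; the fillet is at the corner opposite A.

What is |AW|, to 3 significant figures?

45.0

The virtual corner opposite A is at (-35.2, -39.8). A1 meets UW tangentially, so QW is at right angles to UW and since A1 is tangent to GF there, QG ⟂ GF, with radius 11.8, so the center Q sits 11.8 in from both sides at Q = (-23.4, -28.0). That places the tangent points at W = (-35.2, -28.0) on UW and G = (-23.4, -39.8) on GF. Then |AW| = |W − A| = 45.0.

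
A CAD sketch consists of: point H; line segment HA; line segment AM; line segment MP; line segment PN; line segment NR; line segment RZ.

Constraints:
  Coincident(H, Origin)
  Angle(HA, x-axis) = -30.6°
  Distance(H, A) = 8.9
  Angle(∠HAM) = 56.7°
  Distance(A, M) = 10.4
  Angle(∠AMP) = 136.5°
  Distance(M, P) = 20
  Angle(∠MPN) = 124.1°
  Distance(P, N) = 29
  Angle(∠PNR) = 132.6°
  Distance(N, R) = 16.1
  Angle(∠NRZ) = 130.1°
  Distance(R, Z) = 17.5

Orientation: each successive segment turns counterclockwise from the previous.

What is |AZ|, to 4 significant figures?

47.25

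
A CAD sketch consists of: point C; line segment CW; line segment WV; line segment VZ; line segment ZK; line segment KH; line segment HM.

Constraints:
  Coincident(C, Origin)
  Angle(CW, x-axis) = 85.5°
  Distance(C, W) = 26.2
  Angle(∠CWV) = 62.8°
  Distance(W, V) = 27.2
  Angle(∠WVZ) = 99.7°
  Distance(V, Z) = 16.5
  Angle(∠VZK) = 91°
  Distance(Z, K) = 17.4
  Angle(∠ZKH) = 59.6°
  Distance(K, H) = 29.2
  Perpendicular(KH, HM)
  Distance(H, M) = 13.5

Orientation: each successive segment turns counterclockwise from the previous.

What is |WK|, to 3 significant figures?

23.4

C is at the origin; CW runs at 85.5° with length 26.2, so W = (2.06, 26.1). ∠CWV = 62.8° gives WV at -157° from the x-axis; with |WV| = 27.2, V = (-23.0, 15.6). ∠WVZ = 99.7° gives VZ at -77.0° from the x-axis; with |VZ| = 16.5, Z = (-19.3, -0.455). ∠VZK = 91.0° gives ZK at 12.0° from the x-axis; with |ZK| = 17.4, K = (-2.31, 3.16). Then |WK| = |K − W| = 23.4.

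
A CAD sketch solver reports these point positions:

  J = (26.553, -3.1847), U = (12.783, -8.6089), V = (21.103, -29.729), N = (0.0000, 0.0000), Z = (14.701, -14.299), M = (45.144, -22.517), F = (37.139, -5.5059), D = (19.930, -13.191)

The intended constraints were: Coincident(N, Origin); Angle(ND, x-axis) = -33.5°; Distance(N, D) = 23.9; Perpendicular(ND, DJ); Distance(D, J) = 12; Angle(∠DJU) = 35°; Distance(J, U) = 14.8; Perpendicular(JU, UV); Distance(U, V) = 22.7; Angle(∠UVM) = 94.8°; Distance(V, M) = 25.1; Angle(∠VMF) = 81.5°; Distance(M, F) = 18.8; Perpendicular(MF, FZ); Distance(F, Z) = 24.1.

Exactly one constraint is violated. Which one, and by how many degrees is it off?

Perpendicular(MF, FZ) — off by 3.80°.

N = (0.00, 0.00) ✓; ND at -33.50° ✓; |ND| = 23.90 ✓; ∠(ND, DJ) = 90.00° ✓; |DJ| = 12.00 ✓; ∠DJU = 35.00° ✓; |JU| = 14.80 ✓; ∠(JU, UV) = 90.00° ✓; |UV| = 22.70 ✓; ∠UVM = 94.80° ✓; |VM| = 25.10 ✓; ∠VMF = 81.50° ✓; |MF| = 18.80 ✓; ∠(MF, FZ) = 86.20° ✗; |FZ| = 24.10 ✓.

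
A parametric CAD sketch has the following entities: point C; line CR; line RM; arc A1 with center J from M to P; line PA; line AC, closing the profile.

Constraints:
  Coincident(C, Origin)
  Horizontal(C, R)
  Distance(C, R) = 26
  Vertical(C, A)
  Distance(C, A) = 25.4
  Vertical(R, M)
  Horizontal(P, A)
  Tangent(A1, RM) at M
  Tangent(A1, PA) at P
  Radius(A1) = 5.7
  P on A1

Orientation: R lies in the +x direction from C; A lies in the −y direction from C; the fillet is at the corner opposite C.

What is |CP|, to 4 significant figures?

32.52

C is at the origin; C and R share the same y with |CR| = 26.0 and R on the +x side, so R = (26.00, 0.000). CA is vertical with |CA| = 25.4 and A on the −y side, so A = (0.000, -25.40). The virtual corner opposite C is at (26.00, -25.40). Tangency of A1 to RM means the radius JM is perpendicular to RM and A1 meets PA tangentially, so JP is at right angles to PA, with radius 5.7, so the center J sits 5.7 in from both sides at J = (20.30, -19.70). That places the tangent points at M = (26.00, -19.70) on RM and P = (20.30, -25.40) on PA. Then |CP| = |P − C| = 32.52.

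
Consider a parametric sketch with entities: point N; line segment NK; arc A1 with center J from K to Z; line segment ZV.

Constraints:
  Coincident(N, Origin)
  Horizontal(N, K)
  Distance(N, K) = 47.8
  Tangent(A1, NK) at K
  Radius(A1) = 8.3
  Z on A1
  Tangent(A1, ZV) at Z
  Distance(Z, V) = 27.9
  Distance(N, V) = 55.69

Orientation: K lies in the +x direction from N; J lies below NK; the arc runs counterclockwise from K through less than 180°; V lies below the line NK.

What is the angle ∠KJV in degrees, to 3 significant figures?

168°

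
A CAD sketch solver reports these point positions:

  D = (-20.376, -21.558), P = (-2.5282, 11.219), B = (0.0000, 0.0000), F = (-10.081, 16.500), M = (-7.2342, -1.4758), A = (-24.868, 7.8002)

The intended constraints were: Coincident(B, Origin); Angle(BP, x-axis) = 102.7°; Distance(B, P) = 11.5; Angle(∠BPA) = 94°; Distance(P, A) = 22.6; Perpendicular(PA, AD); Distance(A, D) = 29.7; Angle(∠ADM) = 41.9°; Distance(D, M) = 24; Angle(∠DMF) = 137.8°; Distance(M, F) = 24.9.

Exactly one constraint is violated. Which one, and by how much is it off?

Distance(M, F) = 24.9 — off by 6.70.

B = (0.00, 0.00) ✓; BP at 102.7° ✓; |BP| = 11.50 ✓; ∠BPA = 94.00° ✓; |PA| = 22.60 ✓; ∠(PA, AD) = 90.00° ✓; |AD| = 29.70 ✓; ∠ADM = 41.90° ✓; |DM| = 24.00 ✓; ∠DMF = 137.8° ✓; |MF| = 18.20 ✗.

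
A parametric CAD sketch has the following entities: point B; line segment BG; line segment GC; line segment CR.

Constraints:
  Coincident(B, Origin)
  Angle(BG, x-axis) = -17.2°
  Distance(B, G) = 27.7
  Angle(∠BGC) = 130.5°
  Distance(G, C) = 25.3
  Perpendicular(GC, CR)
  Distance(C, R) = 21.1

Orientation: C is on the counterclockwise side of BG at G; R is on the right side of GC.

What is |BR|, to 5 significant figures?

60.430

B is at the origin; BG runs at -17.2° with length 27.7, so G = 27.7·(cos -17.2°, sin -17.2°) = (26.461, -8.1911). ∠BGC = 130.5°, so GC runs at -17.2° + (180° − 130.5°) = 32.300° from the x-axis; with |GC| = 25.3, C = G + 25.3·(cos 32.300°, sin 32.300°) = (47.846, 5.3280). GC ⟂ CR; with |CR| = 21.1 on the right of GC, R = C + 21.1·(0.53435, -0.84526) = (59.121, -12.507). Then |BR| = |R − B| = 60.430.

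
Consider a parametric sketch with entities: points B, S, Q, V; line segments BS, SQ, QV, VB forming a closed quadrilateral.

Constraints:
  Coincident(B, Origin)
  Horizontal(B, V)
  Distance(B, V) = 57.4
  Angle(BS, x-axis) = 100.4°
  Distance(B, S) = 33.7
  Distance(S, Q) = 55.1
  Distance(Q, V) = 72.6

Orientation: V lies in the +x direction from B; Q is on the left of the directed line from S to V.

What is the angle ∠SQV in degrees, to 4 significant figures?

66.60°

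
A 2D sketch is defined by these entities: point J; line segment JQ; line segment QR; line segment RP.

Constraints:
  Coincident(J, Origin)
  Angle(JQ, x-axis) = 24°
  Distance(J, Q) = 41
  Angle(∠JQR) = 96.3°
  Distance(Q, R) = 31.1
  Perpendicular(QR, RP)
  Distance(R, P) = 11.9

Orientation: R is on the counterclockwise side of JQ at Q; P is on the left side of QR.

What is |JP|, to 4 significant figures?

45.82

∠JQR = 96.3°, so QR runs at 24.0° + (180° − 96.3°) = 107.7° from the x-axis; with |QR| = 31.1, R = Q + 31.1·(cos 107.7°, sin 107.7°) = (28.00, 46.30). QR is perpendicular to RP; with |RP| = 11.9 on the left of QR, P = R + 11.9·(-0.9527, -0.3040) = (16.66, 42.69). Then |JP| = |P − J| = 45.82.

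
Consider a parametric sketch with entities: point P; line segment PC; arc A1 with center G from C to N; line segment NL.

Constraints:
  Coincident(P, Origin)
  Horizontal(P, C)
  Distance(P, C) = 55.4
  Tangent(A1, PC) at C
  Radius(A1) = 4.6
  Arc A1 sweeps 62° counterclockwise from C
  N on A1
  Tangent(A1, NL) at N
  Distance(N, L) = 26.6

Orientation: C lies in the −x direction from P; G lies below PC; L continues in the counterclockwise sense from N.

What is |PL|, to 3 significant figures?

76.5

On A1, C sits at bearing 90° from G; a 62° counterclockwise sweep puts N at bearing 152°, so N = G + 4.6·(cos 152°, sin 152°) = (-59.5, -2.44). Since A1 is tangent to NL there, GN ⟂ NL, so NL runs along (−sin 152°, cos 152°); with |NL| = 26.6, L = (-71.9, -25.9). Then |PL| = |L − P| = 76.5.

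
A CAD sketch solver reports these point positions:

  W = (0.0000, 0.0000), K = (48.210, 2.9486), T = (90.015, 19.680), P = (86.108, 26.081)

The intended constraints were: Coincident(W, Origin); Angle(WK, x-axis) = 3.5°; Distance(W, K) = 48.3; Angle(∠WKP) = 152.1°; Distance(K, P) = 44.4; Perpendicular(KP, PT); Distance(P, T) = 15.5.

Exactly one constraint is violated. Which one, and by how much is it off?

Distance(P, T) = 15.5 — off by 8.00.

W = (0.00, 0.00) ✓; WK at 3.500° ✓; |WK| = 48.30 ✓; ∠WKP = 152.1° ✓; |KP| = 44.40 ✓; ∠(KP, PT) = 90.00° ✓; |PT| = 7.499 ✗.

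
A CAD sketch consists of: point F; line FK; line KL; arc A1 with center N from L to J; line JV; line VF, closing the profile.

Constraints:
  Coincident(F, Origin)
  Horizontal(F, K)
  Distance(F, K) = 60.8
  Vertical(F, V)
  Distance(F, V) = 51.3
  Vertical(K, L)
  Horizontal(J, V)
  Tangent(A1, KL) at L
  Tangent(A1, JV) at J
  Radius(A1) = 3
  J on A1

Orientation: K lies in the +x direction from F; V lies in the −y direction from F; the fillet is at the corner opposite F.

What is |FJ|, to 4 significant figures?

77.28

F is at the origin; F and K share the same y with |FK| = 60.8 and K on the +x side, so K = (60.80, 0.000). FV is vertical with |FV| = 51.3 and V on the −y side, so V = (0.000, -51.30). The virtual corner opposite F is at (60.80, -51.30). The tangent condition forces NL to be normal to KL and tangency of A1 to JV means the radius NJ is perpendicular to JV, with radius 3.0, so the center N sits 3.0 in from both sides at N = (57.80, -48.30). That places the tangent points at L = (60.80, -48.30) on KL and J = (57.80, -51.30) on JV. Then |FJ| = |J − F| = 77.28.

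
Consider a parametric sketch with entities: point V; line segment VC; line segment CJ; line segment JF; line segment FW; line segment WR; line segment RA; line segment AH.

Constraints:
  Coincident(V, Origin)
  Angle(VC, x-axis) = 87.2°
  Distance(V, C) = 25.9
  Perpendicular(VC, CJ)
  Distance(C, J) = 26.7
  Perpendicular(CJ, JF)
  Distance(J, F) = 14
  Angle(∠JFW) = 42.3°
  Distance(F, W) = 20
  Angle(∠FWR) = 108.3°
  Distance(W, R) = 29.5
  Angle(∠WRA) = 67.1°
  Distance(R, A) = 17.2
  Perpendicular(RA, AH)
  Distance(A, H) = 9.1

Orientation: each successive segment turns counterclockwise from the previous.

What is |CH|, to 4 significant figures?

31.89

V is at the origin; VC runs at 87.2° with length 25.9, so C = (1.265, 25.87). VC is perpendicular to CJ, so CJ runs at 177.2°; with |CJ| = 26.7, J = (-25.40, 27.17). CJ ⟂ JF, so JF runs at -92.80°; with |JF| = 14.0, F = (-26.09, 13.19). ∠JFW = 42.3° gives FW at 44.90° from the x-axis; with |FW| = 20.0, W = (-11.92, 27.31). ∠FWR = 108.3° gives WR at 116.6° from the x-axis; with |WR| = 29.5, R = (-25.13, 53.69). ∠WRA = 67.1° gives RA at -130.5° from the x-axis; with |RA| = 17.2, A = (-36.30, 40.61). RA ⟂ AH, so AH runs at -40.50°; with |AH| = 9.1, H = (-29.38, 34.70). Then |CH| = |H − C| = 31.89.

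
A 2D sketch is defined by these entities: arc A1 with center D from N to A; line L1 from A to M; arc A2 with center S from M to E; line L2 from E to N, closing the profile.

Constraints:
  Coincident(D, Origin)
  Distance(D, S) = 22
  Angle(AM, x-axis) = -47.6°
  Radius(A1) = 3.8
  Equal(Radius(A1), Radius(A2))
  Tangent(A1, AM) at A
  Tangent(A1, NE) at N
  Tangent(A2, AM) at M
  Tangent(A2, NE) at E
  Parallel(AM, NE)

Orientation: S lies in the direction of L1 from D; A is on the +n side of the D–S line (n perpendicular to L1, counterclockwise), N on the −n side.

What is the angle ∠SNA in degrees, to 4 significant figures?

80.20°

The slot axis is L1's direction at -47.6°, so u = (cos -47.6°, sin -47.6°) = (0.6743, -0.7385) and n = (−sin -47.6°, cos -47.6°) = (0.7385, 0.6743). D is at the origin and S lies 22.0 along u from D, so S = 22.0·u = (14.83, -16.25). Tangency of A1 to both parallel lines with radius 3.8 puts A and N at D ± 3.8·n: A = (2.806, 2.562), N = (-2.806, -2.562). Then cos ∠SNA = NS·NA / (|NS||NA|), giving 80.20°.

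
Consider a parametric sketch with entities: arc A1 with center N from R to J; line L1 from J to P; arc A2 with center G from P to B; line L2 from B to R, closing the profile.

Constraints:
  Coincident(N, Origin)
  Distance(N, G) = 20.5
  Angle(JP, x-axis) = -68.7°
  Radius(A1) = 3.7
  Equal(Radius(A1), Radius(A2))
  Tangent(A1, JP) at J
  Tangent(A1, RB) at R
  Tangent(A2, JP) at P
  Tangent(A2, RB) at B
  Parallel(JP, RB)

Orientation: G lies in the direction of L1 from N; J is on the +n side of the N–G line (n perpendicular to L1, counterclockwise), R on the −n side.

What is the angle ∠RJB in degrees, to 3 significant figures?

70.2°

The slot axis is L1's direction at -68.7°, so u = (cos -68.7°, sin -68.7°) = (0.363, -0.932) and n = (−sin -68.7°, cos -68.7°) = (0.932, 0.363). N is at the origin and G lies 20.5 along u from N, so G = 20.5·u = (7.45, -19.1). Tangency of A1 to both parallel lines with radius 3.7 puts J and R at N ± 3.7·n: J = (3.45, 1.34), R = (-3.45, -1.34). Equal radii place P and B the same way about G: P = G + 3.7·n = (10.9, -17.8), B = G − 3.7·n = (4.00, -20.4). Then cos ∠RJB = JR·JB / (|JR||JB|), giving 70.2°.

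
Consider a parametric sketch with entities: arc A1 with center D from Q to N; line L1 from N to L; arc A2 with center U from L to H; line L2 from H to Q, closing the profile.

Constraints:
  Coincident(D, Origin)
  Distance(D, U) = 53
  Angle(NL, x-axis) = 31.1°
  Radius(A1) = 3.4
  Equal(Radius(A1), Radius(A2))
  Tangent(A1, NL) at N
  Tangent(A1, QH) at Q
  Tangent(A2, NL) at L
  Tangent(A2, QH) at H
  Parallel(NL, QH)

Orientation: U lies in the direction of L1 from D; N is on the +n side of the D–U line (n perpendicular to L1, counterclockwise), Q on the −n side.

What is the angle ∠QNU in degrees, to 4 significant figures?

86.33°

The slot axis is L1's direction at 31.1°, so u = (cos 31.1°, sin 31.1°) = (0.8563, 0.5165) and n = (−sin 31.1°, cos 31.1°) = (-0.5165, 0.8563). D is at the origin and U lies 53.0 along u from D, so U = 53.0·u = (45.38, 27.38). Tangency of A1 to both parallel lines with radius 3.4 puts N and Q at D ± 3.4·n: N = (-1.756, 2.911), Q = (1.756, -2.911). Then cos ∠QNU = NQ·NU / (|NQ||NU|), giving 86.33°.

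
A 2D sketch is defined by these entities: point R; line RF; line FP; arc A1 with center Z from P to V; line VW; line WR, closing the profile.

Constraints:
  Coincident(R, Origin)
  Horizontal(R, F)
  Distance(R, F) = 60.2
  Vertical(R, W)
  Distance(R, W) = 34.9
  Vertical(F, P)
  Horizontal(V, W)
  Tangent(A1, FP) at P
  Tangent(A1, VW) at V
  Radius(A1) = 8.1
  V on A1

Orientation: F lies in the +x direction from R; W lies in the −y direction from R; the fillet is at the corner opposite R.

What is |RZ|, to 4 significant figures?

58.59

R is at the origin; RF is horizontal with |RF| = 60.2 and F on the +x side, so F = (60.20, 0.000). RW is vertical with |RW| = 34.9 and W on the −y side, so W = (0.000, -34.90). The virtual corner opposite R is at (60.20, -34.90). A1 meets FP tangentially, so ZP is at right angles to FP and tangency of A1 to VW means the radius ZV is perpendicular to VW, with radius 8.1, so the center Z sits 8.1 in from both sides at Z = (52.10, -26.80). Then |RZ| = |Z − R| = 58.59.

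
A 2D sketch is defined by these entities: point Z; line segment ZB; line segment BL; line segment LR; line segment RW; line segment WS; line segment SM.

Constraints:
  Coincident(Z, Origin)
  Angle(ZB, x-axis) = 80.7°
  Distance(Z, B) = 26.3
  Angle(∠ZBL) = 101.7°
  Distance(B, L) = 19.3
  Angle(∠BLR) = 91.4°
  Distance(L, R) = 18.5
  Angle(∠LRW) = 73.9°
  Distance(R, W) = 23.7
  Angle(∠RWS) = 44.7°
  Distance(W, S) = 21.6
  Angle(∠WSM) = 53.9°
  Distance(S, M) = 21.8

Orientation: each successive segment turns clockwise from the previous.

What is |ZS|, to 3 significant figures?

31.9

∠LRW = 73.9° gives RW at 168° from the x-axis; with |RW| = 23.7, W = (1.60, 13.4). ∠RWS = 44.7° gives WS at 32.4° from the x-axis; with |WS| = 21.6, S = (19.8, 24.9). Then |ZS| = |S − Z| = 31.9.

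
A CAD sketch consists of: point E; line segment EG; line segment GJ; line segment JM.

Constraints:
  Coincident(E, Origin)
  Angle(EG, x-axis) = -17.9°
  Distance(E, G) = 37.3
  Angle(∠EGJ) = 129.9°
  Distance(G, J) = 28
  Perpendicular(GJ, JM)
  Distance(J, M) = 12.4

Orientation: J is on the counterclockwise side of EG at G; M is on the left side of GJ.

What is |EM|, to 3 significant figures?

54.4

∠EGJ = 129.9°, so GJ runs at -17.9° + (180° − 129.9°) = 32.2° from the x-axis; with |GJ| = 28.0, J = G + 28.0·(cos 32.2°, sin 32.2°) = (59.2, 3.46). GJ ⟂ JM; with |JM| = 12.4 on the left of GJ, M = J + 12.4·(-0.533, 0.846) = (52.6, 13.9). Then |EM| = |M − E| = 54.4.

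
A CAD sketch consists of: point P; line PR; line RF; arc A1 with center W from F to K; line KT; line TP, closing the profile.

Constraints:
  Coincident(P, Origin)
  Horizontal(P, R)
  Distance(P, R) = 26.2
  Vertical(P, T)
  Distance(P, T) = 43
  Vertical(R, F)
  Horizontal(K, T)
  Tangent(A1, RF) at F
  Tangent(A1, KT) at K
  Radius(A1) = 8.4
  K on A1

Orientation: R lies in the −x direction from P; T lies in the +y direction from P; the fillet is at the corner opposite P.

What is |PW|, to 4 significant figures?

38.91

P is at the origin; PR is horizontal with |PR| = 26.2 and R on the −x side, so R = (-26.20, 0.000). P and T share the same x with |PT| = 43.0 and T on the +y side, so T = (0.000, 43.00). The virtual corner opposite P is at (-26.20, 43.00). A1 meets RF tangentially, so WF is at right angles to RF and A1 meets KT tangentially, so WK is at right angles to KT, with radius 8.4, so the center W sits 8.4 in from both sides at W = (-17.80, 34.60). Then |PW| = |W − P| = 38.91.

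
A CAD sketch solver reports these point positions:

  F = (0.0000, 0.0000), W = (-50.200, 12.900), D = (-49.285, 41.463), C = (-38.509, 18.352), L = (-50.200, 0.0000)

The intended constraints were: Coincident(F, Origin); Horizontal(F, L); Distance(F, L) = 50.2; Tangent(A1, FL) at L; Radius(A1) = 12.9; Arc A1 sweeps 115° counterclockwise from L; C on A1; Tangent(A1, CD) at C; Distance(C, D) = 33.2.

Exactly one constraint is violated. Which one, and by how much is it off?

Distance(C, D) = 33.2 — off by 7.70.

F = (0.00, 0.00) ✓; F.y = 0.00, L.y = 0.00 ✓; |FL| = 50.20 ✓; ∠(WL, LF) = 90.00° ✓; |WL| = 12.90 ✓; bearing(W→C) − bearing(W→L) = 115.0° ✓; |WC| = 12.90 ✓; ∠(WC, CD) = 90.00° ✓; |CD| = 25.50 ✗.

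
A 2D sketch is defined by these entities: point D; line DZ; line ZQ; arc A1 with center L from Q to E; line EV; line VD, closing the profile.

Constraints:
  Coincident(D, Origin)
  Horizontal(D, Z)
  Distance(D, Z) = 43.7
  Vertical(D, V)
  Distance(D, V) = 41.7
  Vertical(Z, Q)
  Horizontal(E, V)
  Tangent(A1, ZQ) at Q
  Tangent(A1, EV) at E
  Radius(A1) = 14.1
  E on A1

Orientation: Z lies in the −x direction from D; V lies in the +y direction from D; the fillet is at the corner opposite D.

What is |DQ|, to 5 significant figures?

51.686

D is at the origin; D and Z share the same y with |DZ| = 43.7 and Z on the −x side, so Z = (-43.700, 0.0000). D and V share the same x with |DV| = 41.7 and V on the +y side, so V = (0.0000, 41.700). The virtual corner opposite D is at (-43.700, 41.700). A1 meets ZQ tangentially, so LQ is at right angles to ZQ and A1 meets EV tangentially, so LE is at right angles to EV, with radius 14.1, so the center L sits 14.1 in from both sides at L = (-29.600, 27.600). That places the tangent points at Q = (-43.700, 27.600) on ZQ and E = (-29.600, 41.700) on EV. Then |DQ| = |Q − D| = 51.686.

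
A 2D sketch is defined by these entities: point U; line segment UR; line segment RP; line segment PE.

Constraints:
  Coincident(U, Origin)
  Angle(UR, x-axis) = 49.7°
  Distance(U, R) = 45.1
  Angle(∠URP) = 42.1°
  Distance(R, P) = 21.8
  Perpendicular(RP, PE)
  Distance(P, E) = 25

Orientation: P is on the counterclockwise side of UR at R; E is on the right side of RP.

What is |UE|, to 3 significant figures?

56.5

U is at the origin; UR runs at 49.7° with length 45.1, so R = 45.1·(cos 49.7°, sin 49.7°) = (29.2, 34.4). ∠URP = 42.1°, so RP runs at 49.7° + (180° − 42.1°) = 188° from the x-axis; with |RP| = 21.8, P = R + 21.8·(cos 188°, sin 188°) = (7.56, 31.5). RP ⟂ PE; with |PE| = 25.0 on the right of RP, E = P + 25.0·(-0.132, 0.991) = (4.26, 56.3). Then |UE| = |E − U| = 56.5.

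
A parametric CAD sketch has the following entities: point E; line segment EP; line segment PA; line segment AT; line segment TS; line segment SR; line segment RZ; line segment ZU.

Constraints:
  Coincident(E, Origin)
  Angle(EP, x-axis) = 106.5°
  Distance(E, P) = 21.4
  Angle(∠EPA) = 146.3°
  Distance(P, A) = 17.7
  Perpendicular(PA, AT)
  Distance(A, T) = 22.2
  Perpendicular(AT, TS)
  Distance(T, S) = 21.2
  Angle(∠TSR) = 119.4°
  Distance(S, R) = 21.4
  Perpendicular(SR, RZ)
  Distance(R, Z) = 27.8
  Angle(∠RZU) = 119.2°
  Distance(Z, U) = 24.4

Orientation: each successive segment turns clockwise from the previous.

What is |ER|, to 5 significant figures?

9.1439

The perpendicularity gives TS at right angles to AT, so TS runs at -107.20°; with |TS| = 21.2, S = (14.094, 10.611). ∠TSR = 119.4° gives SR at -167.80° from the x-axis; with |SR| = 21.4, R = (-6.8224, 6.0882). Then |ER| = |R − E| = 9.1439.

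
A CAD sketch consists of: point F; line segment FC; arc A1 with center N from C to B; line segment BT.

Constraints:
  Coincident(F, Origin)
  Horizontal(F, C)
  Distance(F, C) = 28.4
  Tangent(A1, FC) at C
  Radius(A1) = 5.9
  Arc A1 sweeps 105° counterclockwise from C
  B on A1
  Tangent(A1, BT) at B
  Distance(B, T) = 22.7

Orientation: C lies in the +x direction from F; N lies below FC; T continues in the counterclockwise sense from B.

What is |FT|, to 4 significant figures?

40.97

F is at the origin; FC is horizontal with |FC| = 28.4 and C on the +x side, so C = (28.40, 0.000). Tangency of A1 to FC means the radius NC is perpendicular to FC, so N = C + (0, -5.9) = (28.40, -5.900). On A1, C sits at bearing 90° from N; a 105° counterclockwise sweep puts B at bearing 195°, so B = N + 5.9·(cos 195°, sin 195°) = (22.70, -7.427). The tangent condition forces NB to be normal to BT, so BT runs along (−sin 195°, cos 195°); with |BT| = 22.7, T = (28.58, -29.35). Then |FT| = |T − F| = 40.97.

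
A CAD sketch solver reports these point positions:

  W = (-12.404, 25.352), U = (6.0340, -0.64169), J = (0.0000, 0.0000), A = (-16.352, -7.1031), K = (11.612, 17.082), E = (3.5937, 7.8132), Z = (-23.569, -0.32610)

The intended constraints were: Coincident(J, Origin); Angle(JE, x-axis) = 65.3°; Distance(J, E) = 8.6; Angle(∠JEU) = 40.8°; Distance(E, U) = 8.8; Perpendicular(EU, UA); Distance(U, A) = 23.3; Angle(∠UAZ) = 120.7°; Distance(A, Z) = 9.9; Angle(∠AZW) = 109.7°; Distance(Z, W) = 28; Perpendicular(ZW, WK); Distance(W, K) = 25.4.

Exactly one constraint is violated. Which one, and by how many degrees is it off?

Perpendicular(ZW, WK) — off by 4.50°.

J = (0.00, 0.00) ✓; JE at 65.30° ✓; |JE| = 8.600 ✓; ∠JEU = 40.80° ✓; |EU| = 8.800 ✓; ∠(EU, UA) = 90.00° ✓; |UA| = 23.30 ✓; ∠UAZ = 120.7° ✓; |AZ| = 9.900 ✓; ∠AZW = 109.7° ✓; |ZW| = 28.00 ✓; ∠(ZW, WK) = 85.50° ✗; |WK| = 25.40 ✓.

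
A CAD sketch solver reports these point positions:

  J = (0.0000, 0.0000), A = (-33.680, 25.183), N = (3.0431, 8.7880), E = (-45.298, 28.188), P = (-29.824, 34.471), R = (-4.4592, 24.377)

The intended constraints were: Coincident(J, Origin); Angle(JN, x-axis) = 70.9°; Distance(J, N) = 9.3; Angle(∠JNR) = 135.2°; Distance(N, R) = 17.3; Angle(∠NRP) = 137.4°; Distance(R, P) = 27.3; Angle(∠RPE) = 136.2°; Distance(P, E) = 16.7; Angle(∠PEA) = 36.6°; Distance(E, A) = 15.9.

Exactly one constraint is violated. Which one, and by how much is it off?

Distance(E, A) = 15.9 — off by 3.90.

J = (0.00, 0.00) ✓; JN at 70.90° ✓; |JN| = 9.300 ✓; ∠JNR = 135.2° ✓; |NR| = 17.30 ✓; ∠NRP = 137.4° ✓; |RP| = 27.30 ✓; ∠RPE = 136.2° ✓; |PE| = 16.70 ✓; ∠PEA = 36.60° ✓; |EA| = 12.00 ✗.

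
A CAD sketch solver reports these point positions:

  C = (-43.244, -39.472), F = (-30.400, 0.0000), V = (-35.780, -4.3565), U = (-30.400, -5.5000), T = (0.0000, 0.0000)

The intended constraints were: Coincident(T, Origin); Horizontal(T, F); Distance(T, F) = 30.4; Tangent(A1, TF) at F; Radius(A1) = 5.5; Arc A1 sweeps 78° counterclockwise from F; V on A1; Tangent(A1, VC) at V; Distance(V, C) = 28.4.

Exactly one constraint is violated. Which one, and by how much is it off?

Distance(V, C) = 28.4 — off by 7.50.

T = (0.00, 0.00) ✓; T.y = 0.00, F.y = 0.00 ✓; |TF| = 30.40 ✓; ∠(UF, FT) = 90.00° ✓; |UF| = 5.500 ✓; bearing(U→V) − bearing(U→F) = 78.00° ✓; |UV| = 5.500 ✓; ∠(UV, VC) = 90.00° ✓; |VC| = 35.90 ✗.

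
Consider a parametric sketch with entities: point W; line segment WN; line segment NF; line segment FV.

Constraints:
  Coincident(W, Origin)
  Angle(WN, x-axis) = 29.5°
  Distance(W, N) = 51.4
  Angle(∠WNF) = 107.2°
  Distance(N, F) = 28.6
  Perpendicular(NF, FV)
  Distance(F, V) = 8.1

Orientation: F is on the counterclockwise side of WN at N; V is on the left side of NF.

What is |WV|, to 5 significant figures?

59.996

W is at the origin; WN runs at 29.5° with length 51.4, so N = 51.4·(cos 29.5°, sin 29.5°) = (44.736, 25.311). ∠WNF = 107.2°, so NF runs at 29.5° + (180° − 107.2°) = 102.30° from the x-axis; with |NF| = 28.6, F = N + 28.6·(cos 102.30°, sin 102.30°) = (38.644, 53.254). The perpendicularity gives FV at right angles to NF; with |FV| = 8.1 on the left of NF, V = F + 8.1·(-0.97705, -0.21303) = (30.730, 51.529). Then |WV| = |V − W| = 59.996.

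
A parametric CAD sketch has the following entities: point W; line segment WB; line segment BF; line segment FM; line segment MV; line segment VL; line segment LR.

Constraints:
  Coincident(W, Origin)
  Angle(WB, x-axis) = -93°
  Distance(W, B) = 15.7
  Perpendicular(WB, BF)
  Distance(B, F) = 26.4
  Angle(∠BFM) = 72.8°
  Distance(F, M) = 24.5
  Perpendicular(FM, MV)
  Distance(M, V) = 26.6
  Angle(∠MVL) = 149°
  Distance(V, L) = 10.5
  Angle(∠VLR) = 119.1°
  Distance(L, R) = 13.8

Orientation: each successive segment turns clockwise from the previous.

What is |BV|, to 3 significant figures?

16.8

W is at the origin; WB runs at -93.0° with length 15.7, so B = (-0.822, -15.7). WB is perpendicular to BF, so BF runs at 177°; with |BF| = 26.4, F = (-27.2, -14.3). ∠BFM = 72.8° gives FM at 69.8° from the x-axis; with |FM| = 24.5, M = (-18.7, 8.70). FM is perpendicular to MV, so MV runs at -20.2°; with |MV| = 26.6, V = (6.24, -0.489). Then |BV| = |V − B| = 16.8.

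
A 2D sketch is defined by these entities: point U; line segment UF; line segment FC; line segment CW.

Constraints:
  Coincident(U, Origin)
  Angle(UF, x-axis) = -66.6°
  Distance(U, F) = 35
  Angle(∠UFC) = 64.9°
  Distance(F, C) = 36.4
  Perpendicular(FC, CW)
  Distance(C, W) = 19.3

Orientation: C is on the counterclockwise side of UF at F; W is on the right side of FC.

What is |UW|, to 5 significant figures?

55.363

U is at the origin; UF runs at -66.6° with length 35.0, so F = 35.0·(cos -66.6°, sin -66.6°) = (13.900, -32.121). ∠UFC = 64.9°, so FC runs at -66.6° + (180° − 64.9°) = 48.500° from the x-axis; with |FC| = 36.4, C = F + 36.4·(cos 48.500°, sin 48.500°) = (38.020, -4.8594). FC ⟂ CW; with |CW| = 19.3 on the right of FC, W = C + 19.3·(0.74896, -0.66262) = (52.474, -17.648). Then |UW| = |W − U| = 55.363.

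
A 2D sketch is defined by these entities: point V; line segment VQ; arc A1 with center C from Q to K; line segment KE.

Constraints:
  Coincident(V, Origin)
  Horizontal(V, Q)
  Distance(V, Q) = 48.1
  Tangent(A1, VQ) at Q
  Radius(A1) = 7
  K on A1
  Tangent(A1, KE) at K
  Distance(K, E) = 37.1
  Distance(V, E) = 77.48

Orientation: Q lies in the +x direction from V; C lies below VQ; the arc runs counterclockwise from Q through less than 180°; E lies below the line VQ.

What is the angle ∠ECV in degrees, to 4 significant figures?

127.1°

V is at the origin; VQ is horizontal with |VQ| = 48.1 and Q on the +x side, so Q = (48.10, 0.000). The tangent condition forces CQ to be normal to VQ, so C = Q + (0, -7) = (48.10, -7.000). Since CK ⟂ KE (tangency), |CE| = √(7.0² + 37.1²) = 37.75 regardless of where K sits on A1. So E lies on both circle(V, 77.48) and circle(C, 37.75); the below-VQ intersection is E = (66.31, -40.07). K is the foot of the tangent from E: K = (42.70, -11.46).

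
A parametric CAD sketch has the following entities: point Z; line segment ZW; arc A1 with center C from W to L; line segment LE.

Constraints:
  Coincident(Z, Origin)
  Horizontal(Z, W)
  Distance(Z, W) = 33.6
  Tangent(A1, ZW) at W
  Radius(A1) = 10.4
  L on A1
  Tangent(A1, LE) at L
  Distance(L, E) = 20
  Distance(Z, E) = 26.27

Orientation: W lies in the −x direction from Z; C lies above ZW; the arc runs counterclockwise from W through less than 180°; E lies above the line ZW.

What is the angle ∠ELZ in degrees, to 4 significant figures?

69.94°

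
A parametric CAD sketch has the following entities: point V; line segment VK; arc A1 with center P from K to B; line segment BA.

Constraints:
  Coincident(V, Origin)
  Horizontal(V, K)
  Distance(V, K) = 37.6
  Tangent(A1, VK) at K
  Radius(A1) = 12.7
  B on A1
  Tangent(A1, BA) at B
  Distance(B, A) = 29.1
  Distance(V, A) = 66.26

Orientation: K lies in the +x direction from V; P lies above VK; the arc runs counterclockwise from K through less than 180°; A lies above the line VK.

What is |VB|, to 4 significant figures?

51.67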